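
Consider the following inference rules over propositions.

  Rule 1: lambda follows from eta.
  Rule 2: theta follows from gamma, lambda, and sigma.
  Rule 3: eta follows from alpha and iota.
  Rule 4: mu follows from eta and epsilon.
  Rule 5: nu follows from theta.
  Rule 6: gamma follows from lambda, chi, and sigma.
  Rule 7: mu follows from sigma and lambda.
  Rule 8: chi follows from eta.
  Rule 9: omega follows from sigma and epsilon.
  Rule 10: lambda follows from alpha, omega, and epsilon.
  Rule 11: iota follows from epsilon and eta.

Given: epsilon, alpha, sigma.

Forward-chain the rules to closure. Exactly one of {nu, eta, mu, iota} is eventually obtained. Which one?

mu

From sigma and epsilon, Rule 9 gives omega.
From alpha, omega, and epsilon, Rule 10 gives lambda.
sigma and lambda hold, so mu follows (Rule 7).
iota would need epsilon and eta (Rule 11), but eta is never established. eta would need alpha and iota (Rule 3), but iota is never established. nu would need theta (Rule 5), but theta is never established.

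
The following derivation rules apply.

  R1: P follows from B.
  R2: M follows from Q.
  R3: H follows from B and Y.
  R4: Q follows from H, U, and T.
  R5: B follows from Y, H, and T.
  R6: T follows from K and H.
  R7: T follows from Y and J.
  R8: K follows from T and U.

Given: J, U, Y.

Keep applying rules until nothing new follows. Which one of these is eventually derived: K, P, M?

From Y and J, R7 gives T.
From T and U, R8 gives K.
P would need B (R1), but B is never established. M would need Q (R2), but Q is never established.

K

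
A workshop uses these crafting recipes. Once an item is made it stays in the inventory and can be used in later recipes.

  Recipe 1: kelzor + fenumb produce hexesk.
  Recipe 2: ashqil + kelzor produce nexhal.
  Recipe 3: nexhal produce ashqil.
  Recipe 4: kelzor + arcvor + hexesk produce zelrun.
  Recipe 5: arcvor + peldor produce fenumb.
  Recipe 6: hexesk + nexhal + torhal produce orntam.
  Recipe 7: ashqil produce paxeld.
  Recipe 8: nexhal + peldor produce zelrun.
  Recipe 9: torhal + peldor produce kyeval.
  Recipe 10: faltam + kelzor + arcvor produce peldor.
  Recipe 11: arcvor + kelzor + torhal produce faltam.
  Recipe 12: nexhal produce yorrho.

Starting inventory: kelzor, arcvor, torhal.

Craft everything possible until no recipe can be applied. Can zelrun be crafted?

arcvor + kelzor + torhal → faltam (Recipe 11).
faltam + kelzor + arcvor → peldor (Recipe 10).
Using Recipe 5, arcvor and peldor make fenumb.
Using Recipe 1, kelzor and fenumb make hexesk.
kelzor + arcvor + hexesk → zelrun (Recipe 4).

Yes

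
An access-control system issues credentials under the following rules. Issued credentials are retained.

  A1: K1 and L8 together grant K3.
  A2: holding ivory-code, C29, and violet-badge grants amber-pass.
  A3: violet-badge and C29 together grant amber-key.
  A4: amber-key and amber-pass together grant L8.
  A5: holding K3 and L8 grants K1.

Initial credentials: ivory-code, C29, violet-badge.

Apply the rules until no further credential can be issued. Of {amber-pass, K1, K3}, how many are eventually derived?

1

Holding ivory-code, C29, and violet-badge grants amber-pass (A2).
amber-pass: reached.
K1 would need K3 and L8 (A5), but K3 is never granted.
K3 would need K1 and L8 (A1), but K1 is never granted.
Reached: amber-pass — 1 of the 3.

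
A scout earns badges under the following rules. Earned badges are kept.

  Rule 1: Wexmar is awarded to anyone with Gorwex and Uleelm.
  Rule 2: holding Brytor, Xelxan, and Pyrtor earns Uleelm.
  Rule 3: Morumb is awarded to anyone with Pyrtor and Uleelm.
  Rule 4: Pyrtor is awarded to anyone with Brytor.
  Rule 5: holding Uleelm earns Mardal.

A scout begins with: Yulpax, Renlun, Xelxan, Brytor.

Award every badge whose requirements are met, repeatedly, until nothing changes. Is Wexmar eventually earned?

Wexmar would need Gorwex and Uleelm (Rule 1), but Gorwex is never earned.

No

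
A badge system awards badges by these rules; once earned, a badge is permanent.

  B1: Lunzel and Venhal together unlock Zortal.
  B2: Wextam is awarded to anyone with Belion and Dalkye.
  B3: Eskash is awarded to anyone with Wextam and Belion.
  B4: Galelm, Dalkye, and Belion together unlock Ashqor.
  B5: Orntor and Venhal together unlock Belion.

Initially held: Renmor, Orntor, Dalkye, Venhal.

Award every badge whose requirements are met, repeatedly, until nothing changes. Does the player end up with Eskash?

With Orntor and Venhal, Belion is earned (B5).
With Belion and Dalkye, Wextam is earned (B2).
With Wextam and Belion, Eskash is earned (B3).

Yes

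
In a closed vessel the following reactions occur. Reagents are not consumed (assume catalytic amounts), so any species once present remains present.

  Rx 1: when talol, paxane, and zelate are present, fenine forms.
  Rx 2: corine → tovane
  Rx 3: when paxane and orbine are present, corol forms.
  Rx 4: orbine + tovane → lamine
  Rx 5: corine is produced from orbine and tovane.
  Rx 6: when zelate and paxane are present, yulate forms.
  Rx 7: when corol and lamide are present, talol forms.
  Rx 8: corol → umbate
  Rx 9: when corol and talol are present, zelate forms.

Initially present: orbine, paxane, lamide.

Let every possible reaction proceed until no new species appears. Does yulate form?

Yes

paxane and orbine present → corol forms (Rx 3).
corol and lamide present → talol forms (Rx 7).
corol and talol present → zelate forms (Rx 9).
zelate and paxane present → yulate forms (Rx 6).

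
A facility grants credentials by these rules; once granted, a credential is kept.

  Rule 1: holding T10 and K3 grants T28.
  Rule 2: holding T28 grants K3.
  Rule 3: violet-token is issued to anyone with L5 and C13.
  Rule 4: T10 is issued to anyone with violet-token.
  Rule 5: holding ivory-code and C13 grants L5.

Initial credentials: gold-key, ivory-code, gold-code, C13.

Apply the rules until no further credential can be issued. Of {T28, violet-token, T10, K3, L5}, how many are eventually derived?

3

Holding ivory-code and C13 grants L5 (Rule 5).
Holding L5 and C13 grants violet-token (Rule 3).
Holding violet-token grants T10 (Rule 4).
T28 would need T10 and K3 (Rule 1), but K3 is never granted.
violet-token: reached.
T10: reached.
K3 would need T28 (Rule 2), but T28 is never granted.
L5: reached.
Reached: violet-token, T10, and L5 — 3 of the 5.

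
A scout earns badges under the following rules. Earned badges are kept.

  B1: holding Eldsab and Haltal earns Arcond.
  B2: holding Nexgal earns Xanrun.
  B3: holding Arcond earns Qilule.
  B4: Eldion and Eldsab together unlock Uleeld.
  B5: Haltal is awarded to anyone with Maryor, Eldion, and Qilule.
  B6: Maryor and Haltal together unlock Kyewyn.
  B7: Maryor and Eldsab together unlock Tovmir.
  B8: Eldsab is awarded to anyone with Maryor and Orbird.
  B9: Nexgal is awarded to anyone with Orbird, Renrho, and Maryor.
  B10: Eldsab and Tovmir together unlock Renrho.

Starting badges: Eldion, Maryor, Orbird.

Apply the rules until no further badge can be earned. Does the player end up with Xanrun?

Yes

With Maryor and Orbird, Eldsab is earned (B8).
With Maryor and Eldsab, Tovmir is earned (B7).
With Eldsab and Tovmir, Renrho is earned (B10).
With Orbird, Renrho, and Maryor, Nexgal is earned (B9).
With Nexgal, Xanrun is earned (B2).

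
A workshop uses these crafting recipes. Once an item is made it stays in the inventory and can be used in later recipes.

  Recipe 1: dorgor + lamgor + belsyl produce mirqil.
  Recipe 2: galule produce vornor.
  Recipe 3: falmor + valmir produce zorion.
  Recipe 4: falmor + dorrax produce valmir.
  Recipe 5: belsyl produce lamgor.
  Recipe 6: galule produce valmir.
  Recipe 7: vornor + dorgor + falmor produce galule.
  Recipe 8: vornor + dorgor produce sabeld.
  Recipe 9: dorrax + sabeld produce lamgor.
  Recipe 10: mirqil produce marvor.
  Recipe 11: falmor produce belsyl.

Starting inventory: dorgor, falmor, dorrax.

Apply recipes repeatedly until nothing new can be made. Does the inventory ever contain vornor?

No

vornor would need galule (Recipe 2), but galule is never obtained.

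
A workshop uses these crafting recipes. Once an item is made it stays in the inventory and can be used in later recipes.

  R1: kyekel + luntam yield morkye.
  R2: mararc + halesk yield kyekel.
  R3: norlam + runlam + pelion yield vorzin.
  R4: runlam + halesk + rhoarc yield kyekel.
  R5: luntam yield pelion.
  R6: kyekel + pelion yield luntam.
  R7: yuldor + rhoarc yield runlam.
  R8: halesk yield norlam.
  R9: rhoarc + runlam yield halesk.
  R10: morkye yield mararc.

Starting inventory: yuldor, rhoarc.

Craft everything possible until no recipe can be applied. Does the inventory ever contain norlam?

Yes

Using R7, yuldor and rhoarc make runlam.
rhoarc + runlam → halesk (R9).
halesk → norlam (R8).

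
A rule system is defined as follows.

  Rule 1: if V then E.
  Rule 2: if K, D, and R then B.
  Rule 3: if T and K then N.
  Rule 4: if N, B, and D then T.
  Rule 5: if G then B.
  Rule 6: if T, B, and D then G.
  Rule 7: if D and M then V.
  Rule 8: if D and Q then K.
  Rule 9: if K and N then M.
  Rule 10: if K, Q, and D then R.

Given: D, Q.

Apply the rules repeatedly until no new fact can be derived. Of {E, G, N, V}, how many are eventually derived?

E would need V (Rule 1), but V is never established.
G would need T, B, and D (Rule 6), but T is never established.
N would need T and K (Rule 3), but T is never established.
V would need D and M (Rule 7), but M is never established.
None of the 4 are reached.

0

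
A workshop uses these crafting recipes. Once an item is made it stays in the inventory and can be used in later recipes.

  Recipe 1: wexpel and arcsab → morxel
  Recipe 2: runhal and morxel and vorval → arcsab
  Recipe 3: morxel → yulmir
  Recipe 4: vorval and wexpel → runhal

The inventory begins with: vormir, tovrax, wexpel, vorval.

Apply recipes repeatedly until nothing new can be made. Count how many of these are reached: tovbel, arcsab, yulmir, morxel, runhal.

vorval and wexpel → runhal (Recipe 4).
No rule produces tovbel, and it is not given.
arcsab would need runhal, morxel, and vorval (Recipe 2), but morxel is never obtained.
yulmir would need morxel (Recipe 3), but morxel is never obtained.
morxel would need wexpel and arcsab (Recipe 1), but arcsab is never obtained.
runhal: reached.
Reached: runhal — 1 of the 5.

1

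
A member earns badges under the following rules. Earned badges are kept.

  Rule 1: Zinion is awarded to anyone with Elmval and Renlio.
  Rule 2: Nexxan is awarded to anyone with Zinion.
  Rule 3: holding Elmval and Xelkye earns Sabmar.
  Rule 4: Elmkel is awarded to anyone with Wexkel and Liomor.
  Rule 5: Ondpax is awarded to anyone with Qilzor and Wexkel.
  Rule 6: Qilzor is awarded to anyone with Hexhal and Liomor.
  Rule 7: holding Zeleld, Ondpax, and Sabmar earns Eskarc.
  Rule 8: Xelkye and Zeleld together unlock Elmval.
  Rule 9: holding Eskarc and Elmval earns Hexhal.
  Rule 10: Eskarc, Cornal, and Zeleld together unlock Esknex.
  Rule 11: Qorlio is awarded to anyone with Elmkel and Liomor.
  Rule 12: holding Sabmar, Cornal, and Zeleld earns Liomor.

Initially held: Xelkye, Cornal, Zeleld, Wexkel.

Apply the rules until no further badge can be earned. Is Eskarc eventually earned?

Eskarc would need Zeleld, Ondpax, and Sabmar (Rule 7), but Ondpax is never earned.

No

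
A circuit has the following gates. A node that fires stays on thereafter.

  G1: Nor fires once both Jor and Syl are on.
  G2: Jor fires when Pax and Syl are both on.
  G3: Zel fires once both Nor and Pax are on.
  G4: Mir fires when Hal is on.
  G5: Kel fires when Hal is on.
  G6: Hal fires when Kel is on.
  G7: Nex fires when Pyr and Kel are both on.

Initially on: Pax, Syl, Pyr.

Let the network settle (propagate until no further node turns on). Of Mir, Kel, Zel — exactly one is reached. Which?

Zel

Pax and Syl are on, so Jor fires (G2).
Jor and Syl are on, so Nor fires (G1).
G3: Nor and Pax on → Zel on.
Mir would need Hal (G4), but Hal never turns on. Kel would need Hal (G5), but Hal never turns on.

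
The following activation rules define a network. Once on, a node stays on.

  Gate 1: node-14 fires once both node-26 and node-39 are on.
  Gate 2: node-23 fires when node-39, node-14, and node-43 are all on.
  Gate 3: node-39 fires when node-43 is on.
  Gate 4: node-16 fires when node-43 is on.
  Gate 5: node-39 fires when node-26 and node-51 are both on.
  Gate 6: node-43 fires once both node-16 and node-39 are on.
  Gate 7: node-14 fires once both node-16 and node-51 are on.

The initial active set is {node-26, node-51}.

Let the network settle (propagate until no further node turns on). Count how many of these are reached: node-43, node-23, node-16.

0

node-43 would need node-16 and node-39 (Gate 6), but node-16 never turns on.
node-23 would need node-39, node-14, and node-43 (Gate 2), but node-43 never turns on.
node-16 would need node-43 (Gate 4), but node-43 never turns on.
None of the 3 are reached.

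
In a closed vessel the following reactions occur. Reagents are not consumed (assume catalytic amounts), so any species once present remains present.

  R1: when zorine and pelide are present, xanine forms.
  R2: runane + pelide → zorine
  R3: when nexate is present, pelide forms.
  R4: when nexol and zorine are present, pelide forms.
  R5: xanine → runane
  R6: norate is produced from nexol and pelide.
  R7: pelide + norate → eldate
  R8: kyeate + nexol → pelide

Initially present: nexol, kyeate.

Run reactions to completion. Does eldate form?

kyeate and nexol present → pelide forms (R8).
nexol and pelide present → norate forms (R6).
pelide and norate present → eldate forms (R7).

Yes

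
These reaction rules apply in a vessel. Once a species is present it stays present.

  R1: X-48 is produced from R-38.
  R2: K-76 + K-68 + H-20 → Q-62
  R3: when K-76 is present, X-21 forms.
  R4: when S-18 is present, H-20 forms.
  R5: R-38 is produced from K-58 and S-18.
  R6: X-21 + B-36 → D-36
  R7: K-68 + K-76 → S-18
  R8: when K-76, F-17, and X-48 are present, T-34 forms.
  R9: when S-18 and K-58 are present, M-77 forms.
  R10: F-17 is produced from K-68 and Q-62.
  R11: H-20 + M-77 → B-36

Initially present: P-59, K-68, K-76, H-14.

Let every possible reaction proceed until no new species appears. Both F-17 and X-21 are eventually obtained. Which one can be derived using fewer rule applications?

X-21

X-21: K-76 present → X-21 forms (R3). [1 rule application]
F-17: K-68 and K-76 present → S-18 forms (R7). S-18 present → H-20 forms (R4). K-76, K-68, and H-20 present → Q-62 forms (R2). K-68 and Q-62 present → F-17 forms (R10). [4 rule applications]
X-21 needs fewer.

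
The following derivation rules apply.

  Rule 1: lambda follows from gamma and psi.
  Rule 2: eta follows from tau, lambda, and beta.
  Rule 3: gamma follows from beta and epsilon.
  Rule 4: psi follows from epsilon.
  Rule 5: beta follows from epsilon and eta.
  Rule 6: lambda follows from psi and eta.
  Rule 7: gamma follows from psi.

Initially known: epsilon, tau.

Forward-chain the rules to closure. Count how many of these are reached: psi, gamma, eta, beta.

2

epsilon holds, so psi follows (Rule 4).
psi holds, so gamma follows (Rule 7).
psi: reached.
gamma: reached.
eta would need tau, lambda, and beta (Rule 2), but beta is never established.
beta would need epsilon and eta (Rule 5), but eta is never established.
Reached: psi and gamma — 2 of the 4.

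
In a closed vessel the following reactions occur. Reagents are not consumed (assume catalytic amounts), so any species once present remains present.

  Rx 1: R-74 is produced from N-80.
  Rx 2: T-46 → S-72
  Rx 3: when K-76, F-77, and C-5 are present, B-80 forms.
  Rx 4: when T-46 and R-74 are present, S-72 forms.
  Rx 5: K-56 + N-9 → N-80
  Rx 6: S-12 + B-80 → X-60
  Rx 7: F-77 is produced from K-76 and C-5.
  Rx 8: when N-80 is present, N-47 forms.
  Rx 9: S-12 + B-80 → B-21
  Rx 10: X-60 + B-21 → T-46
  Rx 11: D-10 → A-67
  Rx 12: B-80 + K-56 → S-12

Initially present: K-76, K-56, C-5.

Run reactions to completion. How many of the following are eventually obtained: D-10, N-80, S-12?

K-76 and C-5 present → F-77 forms (Rx 7).
K-76, F-77, and C-5 present → B-80 forms (Rx 3).
B-80 and K-56 present → S-12 forms (Rx 12).
No rule produces D-10, and it is not given.
N-80 would need K-56 and N-9 (Rx 5), but N-9 never forms.
S-12: reached.
Reached: S-12 — 1 of the 3.

1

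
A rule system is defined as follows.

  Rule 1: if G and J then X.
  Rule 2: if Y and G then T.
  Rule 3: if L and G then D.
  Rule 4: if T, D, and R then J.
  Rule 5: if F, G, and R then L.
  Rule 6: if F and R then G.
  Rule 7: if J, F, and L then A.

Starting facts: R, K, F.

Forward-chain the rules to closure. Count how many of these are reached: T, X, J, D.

F and R hold, so G follows (Rule 6).
From F, G, and R, Rule 5 gives L.
L and G hold, so D follows (Rule 3).
T would need Y and G (Rule 2), but Y is never established.
X would need G and J (Rule 1), but J is never established.
J would need T, D, and R (Rule 4), but T is never established.
D: reached.
Reached: D — 1 of the 4.

1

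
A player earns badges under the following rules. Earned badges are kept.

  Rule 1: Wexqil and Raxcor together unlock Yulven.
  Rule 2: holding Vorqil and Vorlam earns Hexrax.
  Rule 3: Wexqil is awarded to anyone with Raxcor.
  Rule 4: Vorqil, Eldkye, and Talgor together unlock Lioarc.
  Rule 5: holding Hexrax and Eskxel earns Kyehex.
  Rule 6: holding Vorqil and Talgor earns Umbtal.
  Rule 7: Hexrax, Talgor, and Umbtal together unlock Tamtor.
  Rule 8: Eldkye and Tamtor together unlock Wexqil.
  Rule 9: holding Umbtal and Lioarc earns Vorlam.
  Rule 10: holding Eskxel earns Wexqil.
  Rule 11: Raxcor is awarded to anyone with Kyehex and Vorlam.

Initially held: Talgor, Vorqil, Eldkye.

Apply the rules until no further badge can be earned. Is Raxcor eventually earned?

Raxcor would need Kyehex and Vorlam (Rule 11), but Kyehex is never earned.

No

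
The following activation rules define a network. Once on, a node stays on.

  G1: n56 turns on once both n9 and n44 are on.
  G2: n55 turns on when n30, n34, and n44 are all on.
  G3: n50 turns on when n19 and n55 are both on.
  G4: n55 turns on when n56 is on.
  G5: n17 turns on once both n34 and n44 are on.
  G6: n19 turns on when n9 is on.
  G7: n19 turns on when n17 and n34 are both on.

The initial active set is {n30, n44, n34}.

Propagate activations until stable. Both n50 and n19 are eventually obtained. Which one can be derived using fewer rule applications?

n19

n19: n34 and n44 are on, so n17 turns on (G5). n17 and n34 are on, so n19 turns on (G7). [2 rule applications]
n50: n34 and n44 are on, so n17 turns on (G5). G2: n30, n34, and n44 on → n55 on. n17 and n34 are on, so n19 turns on (G7). n19 and n55 are on, so n50 turns on (G3). [4 rule applications]
n19 needs fewer.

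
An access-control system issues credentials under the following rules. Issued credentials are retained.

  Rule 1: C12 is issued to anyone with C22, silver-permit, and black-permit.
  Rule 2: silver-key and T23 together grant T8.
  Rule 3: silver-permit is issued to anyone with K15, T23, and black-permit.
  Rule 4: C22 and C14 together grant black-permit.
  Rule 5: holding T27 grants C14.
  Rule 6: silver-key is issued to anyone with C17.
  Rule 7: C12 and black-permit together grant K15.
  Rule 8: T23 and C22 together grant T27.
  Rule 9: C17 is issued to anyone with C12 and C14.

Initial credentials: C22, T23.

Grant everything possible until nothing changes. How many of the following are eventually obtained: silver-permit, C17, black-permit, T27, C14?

Holding T23 and C22 grants T27 (Rule 8).
Holding T27 grants C14 (Rule 5).
Holding C22 and C14 grants black-permit (Rule 4).
silver-permit would need K15, T23, and black-permit (Rule 3), but K15 is never granted.
C17 would need C12 and C14 (Rule 9), but C12 is never granted.
black-permit: reached.
T27: reached.
C14: reached.
Reached: black-permit, T27, and C14 — 3 of the 5.

3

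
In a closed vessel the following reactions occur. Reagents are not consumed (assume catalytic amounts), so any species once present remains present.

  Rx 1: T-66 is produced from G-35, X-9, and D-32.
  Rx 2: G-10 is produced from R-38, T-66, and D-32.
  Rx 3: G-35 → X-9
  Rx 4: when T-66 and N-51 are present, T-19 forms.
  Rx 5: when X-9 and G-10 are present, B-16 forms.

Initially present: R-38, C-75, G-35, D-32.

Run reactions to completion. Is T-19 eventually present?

No

T-19 would need T-66 and N-51 (Rx 4), but N-51 never forms.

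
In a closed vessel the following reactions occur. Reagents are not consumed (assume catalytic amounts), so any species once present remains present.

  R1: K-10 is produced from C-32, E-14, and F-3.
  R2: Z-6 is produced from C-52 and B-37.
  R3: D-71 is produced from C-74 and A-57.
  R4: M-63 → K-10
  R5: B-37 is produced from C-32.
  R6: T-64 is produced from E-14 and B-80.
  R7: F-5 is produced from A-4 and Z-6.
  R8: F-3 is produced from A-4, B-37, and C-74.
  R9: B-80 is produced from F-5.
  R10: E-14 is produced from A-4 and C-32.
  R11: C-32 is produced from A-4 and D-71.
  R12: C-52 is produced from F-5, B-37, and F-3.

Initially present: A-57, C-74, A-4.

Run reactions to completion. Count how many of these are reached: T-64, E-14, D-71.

2

C-74 and A-57 present → D-71 forms (R3).
A-4 and D-71 present → C-32 forms (R11).
A-4 and C-32 present → E-14 forms (R10).
T-64 would need E-14 and B-80 (R6), but B-80 never forms.
E-14: reached.
D-71: reached.
Reached: E-14 and D-71 — 2 of the 3.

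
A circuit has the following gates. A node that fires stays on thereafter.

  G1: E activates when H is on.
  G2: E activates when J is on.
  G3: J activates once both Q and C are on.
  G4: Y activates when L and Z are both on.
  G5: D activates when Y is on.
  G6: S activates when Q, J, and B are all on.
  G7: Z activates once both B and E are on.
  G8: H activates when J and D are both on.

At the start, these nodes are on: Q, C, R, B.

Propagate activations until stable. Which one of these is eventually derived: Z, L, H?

G3: Q and C on → J on.
J is on, so E activates (G2).
G7: B and E on → Z on.
No rule produces L, and it is not given. H would need J and D (G8), but D never turns on.

Z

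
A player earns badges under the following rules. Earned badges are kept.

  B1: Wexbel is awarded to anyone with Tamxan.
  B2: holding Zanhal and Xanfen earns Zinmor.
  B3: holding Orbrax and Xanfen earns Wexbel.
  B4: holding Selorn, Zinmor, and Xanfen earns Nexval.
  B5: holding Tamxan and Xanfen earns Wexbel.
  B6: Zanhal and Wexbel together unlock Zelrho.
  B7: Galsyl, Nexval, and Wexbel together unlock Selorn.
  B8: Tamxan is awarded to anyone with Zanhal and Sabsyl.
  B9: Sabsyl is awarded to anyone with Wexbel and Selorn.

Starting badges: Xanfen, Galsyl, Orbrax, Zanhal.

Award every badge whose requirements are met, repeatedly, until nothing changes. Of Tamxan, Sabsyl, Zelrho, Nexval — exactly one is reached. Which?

With Orbrax and Xanfen, Wexbel is earned (B3).
With Zanhal and Wexbel, Zelrho is earned (B6).
Nexval would need Selorn, Zinmor, and Xanfen (B4), but Selorn is never earned. Sabsyl would need Wexbel and Selorn (B9), but Selorn is never earned. Tamxan would need Zanhal and Sabsyl (B8), but Sabsyl is never earned.

Zelrho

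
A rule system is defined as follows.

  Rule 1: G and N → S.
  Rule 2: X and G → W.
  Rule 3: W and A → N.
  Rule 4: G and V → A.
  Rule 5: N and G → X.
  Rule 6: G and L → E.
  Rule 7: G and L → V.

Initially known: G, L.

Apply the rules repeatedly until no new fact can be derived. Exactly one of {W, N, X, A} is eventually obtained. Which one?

From G and L, Rule 7 gives V.
G and V hold, so A follows (Rule 4).
N would need W and A (Rule 3), but W is never established. X would need N and G (Rule 5), but N is never established. W would need X and G (Rule 2), but X is never established.

A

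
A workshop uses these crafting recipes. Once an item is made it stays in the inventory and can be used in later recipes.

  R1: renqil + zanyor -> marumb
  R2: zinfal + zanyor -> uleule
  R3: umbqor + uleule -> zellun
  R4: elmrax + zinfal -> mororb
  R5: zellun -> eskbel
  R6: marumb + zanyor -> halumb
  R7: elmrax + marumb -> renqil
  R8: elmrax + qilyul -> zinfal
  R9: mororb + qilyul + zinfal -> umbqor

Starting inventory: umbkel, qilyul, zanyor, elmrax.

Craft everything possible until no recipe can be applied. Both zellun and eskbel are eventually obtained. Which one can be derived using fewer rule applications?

zellun

zellun: Using R8, elmrax and qilyul make zinfal. zinfal + zanyor -> uleule (R2). Using R4, elmrax and zinfal make mororb. Using R9, mororb, qilyul, and zinfal make umbqor. Using R3, umbqor and uleule make zellun. [5 rule applications]
eskbel: Using R8, elmrax and qilyul make zinfal. zinfal + zanyor -> uleule (R2). Using R4, elmrax and zinfal make mororb. Using R9, mororb, qilyul, and zinfal make umbqor. umbqor + uleule -> zellun (R3). zellun -> eskbel (R5). [6 rule applications]
zellun needs fewer.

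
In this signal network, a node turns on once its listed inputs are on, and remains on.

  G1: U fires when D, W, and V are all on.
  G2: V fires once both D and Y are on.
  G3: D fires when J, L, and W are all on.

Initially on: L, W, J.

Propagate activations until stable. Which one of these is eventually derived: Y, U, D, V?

G3: J, L, and W on → D on.
U would need D, W, and V (G1), but V never turns on. No rule produces Y, and it is not given. V would need D and Y (G2), but Y never turns on.

D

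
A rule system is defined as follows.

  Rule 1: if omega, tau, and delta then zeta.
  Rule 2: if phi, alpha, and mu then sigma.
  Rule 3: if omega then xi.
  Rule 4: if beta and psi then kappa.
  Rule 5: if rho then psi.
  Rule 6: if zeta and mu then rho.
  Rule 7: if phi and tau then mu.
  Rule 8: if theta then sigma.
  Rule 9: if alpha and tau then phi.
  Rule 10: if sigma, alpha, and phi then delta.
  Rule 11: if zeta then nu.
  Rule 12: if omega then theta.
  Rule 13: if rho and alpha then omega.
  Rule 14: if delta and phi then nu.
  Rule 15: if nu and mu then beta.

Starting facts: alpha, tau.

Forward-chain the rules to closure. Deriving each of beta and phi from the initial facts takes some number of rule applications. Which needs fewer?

phi

phi: From alpha and tau, Rule 9 gives phi. [1 rule application]
beta: alpha and tau hold, so phi follows (Rule 9). From phi and tau, Rule 7 gives mu. phi, alpha, and mu hold, so sigma follows (Rule 2). sigma, alpha, and phi hold, so delta follows (Rule 10). delta and phi hold, so nu follows (Rule 14). nu and mu hold, so beta follows (Rule 15). [6 rule applications]
phi needs fewer.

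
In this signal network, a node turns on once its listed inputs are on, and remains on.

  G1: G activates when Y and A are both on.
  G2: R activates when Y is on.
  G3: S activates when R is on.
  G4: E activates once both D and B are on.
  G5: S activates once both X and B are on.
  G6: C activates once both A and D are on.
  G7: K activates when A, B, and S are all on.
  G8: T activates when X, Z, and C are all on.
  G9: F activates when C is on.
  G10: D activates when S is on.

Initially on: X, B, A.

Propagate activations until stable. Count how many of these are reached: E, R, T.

G5: X and B on → S on.
S is on, so D activates (G10).
D and B are on, so E activates (G4).
E: reached.
R would need Y (G2), but Y never turns on.
T would need X, Z, and C (G8), but Z never turns on.
Reached: E — 1 of the 3.

1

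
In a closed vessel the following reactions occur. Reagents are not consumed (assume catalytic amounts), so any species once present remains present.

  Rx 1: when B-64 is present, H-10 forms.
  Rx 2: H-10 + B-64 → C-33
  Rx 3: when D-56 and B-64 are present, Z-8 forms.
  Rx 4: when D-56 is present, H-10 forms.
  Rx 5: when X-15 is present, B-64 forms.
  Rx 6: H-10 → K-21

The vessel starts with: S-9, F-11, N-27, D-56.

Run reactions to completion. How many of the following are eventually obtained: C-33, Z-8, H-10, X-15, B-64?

1

D-56 present → H-10 forms (Rx 4).
C-33 would need H-10 and B-64 (Rx 2), but B-64 never forms.
Z-8 would need D-56 and B-64 (Rx 3), but B-64 never forms.
H-10: reached.
No rule produces X-15, and it is not given.
B-64 would need X-15 (Rx 5), but X-15 never forms.
Reached: H-10 — 1 of the 5.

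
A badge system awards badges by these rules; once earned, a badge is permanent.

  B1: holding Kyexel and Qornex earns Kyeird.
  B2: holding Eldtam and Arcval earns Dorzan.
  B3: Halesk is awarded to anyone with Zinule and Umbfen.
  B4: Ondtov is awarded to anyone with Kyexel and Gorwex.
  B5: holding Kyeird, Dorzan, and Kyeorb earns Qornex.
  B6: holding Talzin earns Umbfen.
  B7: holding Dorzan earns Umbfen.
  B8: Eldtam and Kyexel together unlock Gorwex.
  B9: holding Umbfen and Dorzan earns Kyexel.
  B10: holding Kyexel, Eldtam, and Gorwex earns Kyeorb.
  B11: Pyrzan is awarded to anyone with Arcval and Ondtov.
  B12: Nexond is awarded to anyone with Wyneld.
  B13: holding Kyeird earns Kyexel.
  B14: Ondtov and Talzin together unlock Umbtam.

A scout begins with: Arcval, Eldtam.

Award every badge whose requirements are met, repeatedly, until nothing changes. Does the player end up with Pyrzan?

Yes

With Eldtam and Arcval, Dorzan is earned (B2).
With Dorzan, Umbfen is earned (B7).
With Umbfen and Dorzan, Kyexel is earned (B9).
With Eldtam and Kyexel, Gorwex is earned (B8).
With Kyexel and Gorwex, Ondtov is earned (B4).
With Arcval and Ondtov, Pyrzan is earned (B11).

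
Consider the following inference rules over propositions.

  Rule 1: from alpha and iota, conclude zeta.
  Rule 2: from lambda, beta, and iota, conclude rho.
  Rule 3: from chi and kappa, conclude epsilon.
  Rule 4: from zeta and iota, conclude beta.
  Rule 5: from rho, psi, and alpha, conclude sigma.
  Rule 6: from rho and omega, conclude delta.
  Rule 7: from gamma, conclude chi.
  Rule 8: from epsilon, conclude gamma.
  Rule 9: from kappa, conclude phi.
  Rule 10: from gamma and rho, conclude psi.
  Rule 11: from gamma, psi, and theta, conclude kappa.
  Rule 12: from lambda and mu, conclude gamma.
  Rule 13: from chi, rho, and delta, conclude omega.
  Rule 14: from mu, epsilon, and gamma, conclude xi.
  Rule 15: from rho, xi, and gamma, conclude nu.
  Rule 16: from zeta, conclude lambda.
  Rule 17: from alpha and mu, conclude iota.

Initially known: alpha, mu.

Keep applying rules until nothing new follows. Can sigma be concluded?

Yes

alpha and mu hold, so iota follows (Rule 17).
From alpha and iota, Rule 1 gives zeta.
zeta and iota hold, so beta follows (Rule 4).
From zeta, Rule 16 gives lambda.
lambda, beta, and iota hold, so rho follows (Rule 2).
From lambda and mu, Rule 12 gives gamma.
gamma and rho hold, so psi follows (Rule 10).
rho, psi, and alpha hold, so sigma follows (Rule 5).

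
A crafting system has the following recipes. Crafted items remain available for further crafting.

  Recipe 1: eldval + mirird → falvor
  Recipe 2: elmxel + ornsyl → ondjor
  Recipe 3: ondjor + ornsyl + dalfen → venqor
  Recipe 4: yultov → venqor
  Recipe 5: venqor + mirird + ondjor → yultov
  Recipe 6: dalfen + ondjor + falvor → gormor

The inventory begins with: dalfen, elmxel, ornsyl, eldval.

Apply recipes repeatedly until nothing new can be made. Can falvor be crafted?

falvor would need eldval and mirird (Recipe 1), but mirird is never obtained.

No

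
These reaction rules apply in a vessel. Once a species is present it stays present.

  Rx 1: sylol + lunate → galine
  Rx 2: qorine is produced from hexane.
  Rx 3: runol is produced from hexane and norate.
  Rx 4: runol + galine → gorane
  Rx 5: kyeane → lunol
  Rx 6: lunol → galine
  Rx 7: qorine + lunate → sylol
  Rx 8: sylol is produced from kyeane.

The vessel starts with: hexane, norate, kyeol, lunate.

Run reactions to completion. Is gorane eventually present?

hexane present → qorine forms (Rx 2).
hexane and norate present → runol forms (Rx 3).
qorine and lunate present → sylol forms (Rx 7).
sylol and lunate present → galine forms (Rx 1).
runol and galine present → gorane forms (Rx 4).

Yes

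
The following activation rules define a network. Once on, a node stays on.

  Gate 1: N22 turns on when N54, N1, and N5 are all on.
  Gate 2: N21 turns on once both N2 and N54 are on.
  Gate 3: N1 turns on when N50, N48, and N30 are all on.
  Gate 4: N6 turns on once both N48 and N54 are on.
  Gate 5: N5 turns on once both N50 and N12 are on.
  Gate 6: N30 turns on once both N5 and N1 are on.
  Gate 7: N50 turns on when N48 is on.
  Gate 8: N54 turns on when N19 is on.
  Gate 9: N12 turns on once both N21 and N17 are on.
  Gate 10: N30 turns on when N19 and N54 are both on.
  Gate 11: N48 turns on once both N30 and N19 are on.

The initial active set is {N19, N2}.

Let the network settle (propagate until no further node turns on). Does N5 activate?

No

N5 would need N50 and N12 (Gate 5), but N12 never turns on.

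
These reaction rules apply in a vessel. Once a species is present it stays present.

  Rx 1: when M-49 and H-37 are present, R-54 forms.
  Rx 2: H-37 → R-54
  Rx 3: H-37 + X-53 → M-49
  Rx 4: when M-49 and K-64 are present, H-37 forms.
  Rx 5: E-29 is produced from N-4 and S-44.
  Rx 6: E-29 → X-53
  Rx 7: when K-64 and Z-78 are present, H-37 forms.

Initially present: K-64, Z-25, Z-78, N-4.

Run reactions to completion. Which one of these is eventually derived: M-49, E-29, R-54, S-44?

K-64 and Z-78 present → H-37 forms (Rx 7).
H-37 present → R-54 forms (Rx 2).
M-49 would need H-37 and X-53 (Rx 3), but X-53 never forms. No rule produces S-44, and it is not given. E-29 would need N-4 and S-44 (Rx 5), but S-44 never forms.

R-54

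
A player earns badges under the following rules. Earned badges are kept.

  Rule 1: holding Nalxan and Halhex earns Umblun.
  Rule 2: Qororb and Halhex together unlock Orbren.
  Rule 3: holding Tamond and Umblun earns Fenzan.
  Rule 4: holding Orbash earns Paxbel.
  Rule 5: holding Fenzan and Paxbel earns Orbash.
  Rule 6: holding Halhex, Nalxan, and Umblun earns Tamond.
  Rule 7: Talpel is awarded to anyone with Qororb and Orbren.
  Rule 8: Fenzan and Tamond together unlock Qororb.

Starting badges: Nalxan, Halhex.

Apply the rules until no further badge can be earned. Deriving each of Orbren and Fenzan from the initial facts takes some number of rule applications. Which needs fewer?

Fenzan

Fenzan: With Nalxan and Halhex, Umblun is earned (Rule 1). With Halhex, Nalxan, and Umblun, Tamond is earned (Rule 6). With Tamond and Umblun, Fenzan is earned (Rule 3). [3 rule applications]
Orbren: With Nalxan and Halhex, Umblun is earned (Rule 1). With Halhex, Nalxan, and Umblun, Tamond is earned (Rule 6). With Tamond and Umblun, Fenzan is earned (Rule 3). With Fenzan and Tamond, Qororb is earned (Rule 8). With Qororb and Halhex, Orbren is earned (Rule 2). [5 rule applications]
Fenzan needs fewer.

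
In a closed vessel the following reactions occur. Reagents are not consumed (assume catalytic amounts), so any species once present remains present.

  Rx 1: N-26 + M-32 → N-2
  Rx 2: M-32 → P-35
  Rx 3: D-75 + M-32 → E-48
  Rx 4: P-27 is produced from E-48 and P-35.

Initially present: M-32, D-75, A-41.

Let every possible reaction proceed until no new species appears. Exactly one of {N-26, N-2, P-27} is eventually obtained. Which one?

P-27

D-75 and M-32 present → E-48 forms (Rx 3).
M-32 present → P-35 forms (Rx 2).
E-48 and P-35 present → P-27 forms (Rx 4).
N-2 would need N-26 and M-32 (Rx 1), but N-26 never forms. No rule produces N-26, and it is not given.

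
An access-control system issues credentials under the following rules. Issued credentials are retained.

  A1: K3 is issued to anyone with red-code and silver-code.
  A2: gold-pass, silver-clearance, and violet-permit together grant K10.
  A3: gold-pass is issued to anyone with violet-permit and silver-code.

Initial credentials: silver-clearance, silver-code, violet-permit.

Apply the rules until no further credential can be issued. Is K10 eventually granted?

Yes

Holding violet-permit and silver-code grants gold-pass (A3).
Holding gold-pass, silver-clearance, and violet-permit grants K10 (A2).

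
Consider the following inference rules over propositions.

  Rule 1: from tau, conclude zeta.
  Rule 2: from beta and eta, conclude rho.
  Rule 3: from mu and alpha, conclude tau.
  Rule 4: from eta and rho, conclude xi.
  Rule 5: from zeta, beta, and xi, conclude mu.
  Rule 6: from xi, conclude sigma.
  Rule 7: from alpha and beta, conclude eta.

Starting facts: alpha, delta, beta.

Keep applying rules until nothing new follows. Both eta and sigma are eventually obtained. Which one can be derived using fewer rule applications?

eta: alpha and beta hold, so eta follows (Rule 7). [1 rule application]
sigma: alpha and beta hold, so eta follows (Rule 7). From beta and eta, Rule 2 gives rho. From eta and rho, Rule 4 gives xi. xi holds, so sigma follows (Rule 6). [4 rule applications]
eta needs fewer.

eta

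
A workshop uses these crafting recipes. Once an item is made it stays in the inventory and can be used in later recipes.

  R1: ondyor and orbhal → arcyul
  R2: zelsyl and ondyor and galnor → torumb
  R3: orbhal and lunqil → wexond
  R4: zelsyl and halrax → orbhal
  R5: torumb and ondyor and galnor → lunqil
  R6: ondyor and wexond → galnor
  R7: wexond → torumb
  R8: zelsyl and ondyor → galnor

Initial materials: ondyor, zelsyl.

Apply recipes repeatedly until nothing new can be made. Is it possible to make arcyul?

arcyul would need ondyor and orbhal (R1), but orbhal is never obtained.

No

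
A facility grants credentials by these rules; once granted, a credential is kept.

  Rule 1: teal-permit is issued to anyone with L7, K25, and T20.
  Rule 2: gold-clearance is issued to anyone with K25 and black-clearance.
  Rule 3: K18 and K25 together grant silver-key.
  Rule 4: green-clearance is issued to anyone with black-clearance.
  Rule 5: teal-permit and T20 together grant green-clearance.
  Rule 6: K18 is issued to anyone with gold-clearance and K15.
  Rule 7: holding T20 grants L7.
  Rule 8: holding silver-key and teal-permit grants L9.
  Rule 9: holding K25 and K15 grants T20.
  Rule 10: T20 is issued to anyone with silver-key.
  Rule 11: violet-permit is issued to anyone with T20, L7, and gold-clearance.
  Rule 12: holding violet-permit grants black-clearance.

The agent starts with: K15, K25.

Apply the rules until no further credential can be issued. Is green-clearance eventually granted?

Yes

Holding K25 and K15 grants T20 (Rule 9).
Holding T20 grants L7 (Rule 7).
Holding L7, K25, and T20 grants teal-permit (Rule 1).
Holding teal-permit and T20 grants green-clearance (Rule 5).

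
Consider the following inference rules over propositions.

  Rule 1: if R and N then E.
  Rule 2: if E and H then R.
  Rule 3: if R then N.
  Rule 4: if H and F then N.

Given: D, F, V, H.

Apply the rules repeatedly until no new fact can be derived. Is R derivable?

R would need E and H (Rule 2), but E is never established.

No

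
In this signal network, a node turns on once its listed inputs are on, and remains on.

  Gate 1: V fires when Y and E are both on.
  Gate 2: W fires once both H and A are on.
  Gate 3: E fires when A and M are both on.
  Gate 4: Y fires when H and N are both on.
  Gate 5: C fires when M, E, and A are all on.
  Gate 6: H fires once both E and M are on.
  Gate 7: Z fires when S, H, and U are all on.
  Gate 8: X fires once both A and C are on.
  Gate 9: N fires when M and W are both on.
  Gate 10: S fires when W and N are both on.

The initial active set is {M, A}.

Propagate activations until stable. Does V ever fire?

Yes

Gate 3: A and M on → E on.
E and M are on, so H fires (Gate 6).
Gate 2: H and A on → W on.
Gate 9: M and W on → N on.
Gate 4: H and N on → Y on.
Y and E are on, so V fires (Gate 1).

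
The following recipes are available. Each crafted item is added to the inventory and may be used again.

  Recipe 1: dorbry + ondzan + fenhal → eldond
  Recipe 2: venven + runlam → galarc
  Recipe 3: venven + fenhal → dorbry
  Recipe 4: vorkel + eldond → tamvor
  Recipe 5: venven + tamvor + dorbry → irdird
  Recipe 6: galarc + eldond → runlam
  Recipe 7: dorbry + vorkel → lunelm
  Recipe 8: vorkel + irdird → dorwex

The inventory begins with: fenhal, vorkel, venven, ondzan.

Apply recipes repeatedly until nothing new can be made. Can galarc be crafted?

galarc would need venven and runlam (Recipe 2), but runlam is never obtained.

No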